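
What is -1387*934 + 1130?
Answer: -1294328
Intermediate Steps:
-1387*934 + 1130 = -1295458 + 1130 = -1294328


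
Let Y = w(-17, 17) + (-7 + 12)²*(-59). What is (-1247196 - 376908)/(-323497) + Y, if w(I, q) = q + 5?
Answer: -468417037/323497 ≈ -1448.0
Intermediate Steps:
w(I, q) = 5 + q
Y = -1453 (Y = (5 + 17) + (-7 + 12)²*(-59) = 22 + 5²*(-59) = 22 + 25*(-59) = 22 - 1475 = -1453)
(-1247196 - 376908)/(-323497) + Y = (-1247196 - 376908)/(-323497) - 1453 = -1624104*(-1/323497) - 1453 = 1624104/323497 - 1453 = -468417037/323497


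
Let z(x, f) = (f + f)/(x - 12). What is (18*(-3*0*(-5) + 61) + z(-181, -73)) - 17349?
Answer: -3136297/193 ≈ -16250.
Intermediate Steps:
z(x, f) = 2*f/(-12 + x) (z(x, f) = (2*f)/(-12 + x) = 2*f/(-12 + x))
(18*(-3*0*(-5) + 61) + z(-181, -73)) - 17349 = (18*(-3*0*(-5) + 61) + 2*(-73)/(-12 - 181)) - 17349 = (18*(0*(-5) + 61) + 2*(-73)/(-193)) - 17349 = (18*(0 + 61) + 2*(-73)*(-1/193)) - 17349 = (18*61 + 146/193) - 17349 = (1098 + 146/193) - 17349 = 212060/193 - 17349 = -3136297/193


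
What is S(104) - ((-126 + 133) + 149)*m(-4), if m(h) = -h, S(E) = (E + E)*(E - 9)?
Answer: 19136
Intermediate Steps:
S(E) = 2*E*(-9 + E) (S(E) = (2*E)*(-9 + E) = 2*E*(-9 + E))
S(104) - ((-126 + 133) + 149)*m(-4) = 2*104*(-9 + 104) - ((-126 + 133) + 149)*(-1*(-4)) = 2*104*95 - (7 + 149)*4 = 19760 - 156*4 = 19760 - 1*624 = 19760 - 624 = 19136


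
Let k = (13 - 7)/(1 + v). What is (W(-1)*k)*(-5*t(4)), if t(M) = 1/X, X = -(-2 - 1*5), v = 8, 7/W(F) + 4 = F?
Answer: ⅔ ≈ 0.66667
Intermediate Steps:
W(F) = 7/(-4 + F)
X = 7 (X = -(-2 - 5) = -1*(-7) = 7)
k = ⅔ (k = (13 - 7)/(1 + 8) = 6/9 = 6*(⅑) = ⅔ ≈ 0.66667)
t(M) = ⅐ (t(M) = 1/7 = ⅐)
(W(-1)*k)*(-5*t(4)) = ((7/(-4 - 1))*(⅔))*(-5*⅐) = ((7/(-5))*(⅔))*(-5/7) = ((7*(-⅕))*(⅔))*(-5/7) = -7/5*⅔*(-5/7) = -14/15*(-5/7) = ⅔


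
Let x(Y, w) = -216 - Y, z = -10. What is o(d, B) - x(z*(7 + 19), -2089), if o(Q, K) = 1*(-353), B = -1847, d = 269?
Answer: -397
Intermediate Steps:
o(Q, K) = -353
o(d, B) - x(z*(7 + 19), -2089) = -353 - (-216 - (-10)*(7 + 19)) = -353 - (-216 - (-10)*26) = -353 - (-216 - 1*(-260)) = -353 - (-216 + 260) = -353 - 1*44 = -353 - 44 = -397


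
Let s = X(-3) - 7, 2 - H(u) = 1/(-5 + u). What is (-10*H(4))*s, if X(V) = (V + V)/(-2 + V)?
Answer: 174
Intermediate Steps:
H(u) = 2 - 1/(-5 + u)
X(V) = 2*V/(-2 + V) (X(V) = (2*V)/(-2 + V) = 2*V/(-2 + V))
s = -29/5 (s = 2*(-3)/(-2 - 3) - 7 = 2*(-3)/(-5) - 7 = 2*(-3)*(-⅕) - 7 = 6/5 - 7 = -29/5 ≈ -5.8000)
(-10*H(4))*s = -10*(-11 + 2*4)/(-5 + 4)*(-29/5) = -10*(-11 + 8)/(-1)*(-29/5) = -(-10)*(-3)*(-29/5) = -10*3*(-29/5) = -30*(-29/5) = 174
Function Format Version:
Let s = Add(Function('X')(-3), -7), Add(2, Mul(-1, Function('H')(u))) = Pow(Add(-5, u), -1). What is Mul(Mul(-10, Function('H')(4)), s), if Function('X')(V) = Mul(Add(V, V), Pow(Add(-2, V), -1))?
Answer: 174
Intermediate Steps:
Function('H')(u) = Add(2, Mul(-1, Pow(Add(-5, u), -1)))
Function('X')(V) = Mul(2, V, Pow(Add(-2, V), -1)) (Function('X')(V) = Mul(Mul(2, V), Pow(Add(-2, V), -1)) = Mul(2, V, Pow(Add(-2, V), -1)))
s = Rational(-29, 5) (s = Add(Mul(2, -3, Pow(Add(-2, -3), -1)), -7) = Add(Mul(2, -3, Pow(-5, -1)), -7) = Add(Mul(2, -3, Rational(-1, 5)), -7) = Add(Rational(6, 5), -7) = Rational(-29, 5) ≈ -5.8000)
Mul(Mul(-10, Function('H')(4)), s) = Mul(Mul(-10, Mul(Pow(Add(-5, 4), -1), Add(-11, Mul(2, 4)))), Rational(-29, 5)) = Mul(Mul(-10, Mul(Pow(-1, -1), Add(-11, 8))), Rational(-29, 5)) = Mul(Mul(-10, Mul(-1, -3)), Rational(-29, 5)) = Mul(Mul(-10, 3), Rational(-29, 5)) = Mul(-30, Rational(-29, 5)) = 174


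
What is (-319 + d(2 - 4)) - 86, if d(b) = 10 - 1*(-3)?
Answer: -392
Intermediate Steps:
d(b) = 13 (d(b) = 10 + 3 = 13)
(-319 + d(2 - 4)) - 86 = (-319 + 13) - 86 = -306 - 86 = -392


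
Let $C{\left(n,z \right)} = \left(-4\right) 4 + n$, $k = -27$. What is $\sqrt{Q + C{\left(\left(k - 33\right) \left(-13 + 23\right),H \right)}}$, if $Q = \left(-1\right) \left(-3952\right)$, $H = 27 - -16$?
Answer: $2 \sqrt{834} \approx 57.758$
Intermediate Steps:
$H = 43$ ($H = 27 + 16 = 43$)
$Q = 3952$
$C{\left(n,z \right)} = -16 + n$
$\sqrt{Q + C{\left(\left(k - 33\right) \left(-13 + 23\right),H \right)}} = \sqrt{3952 + \left(-16 + \left(-27 - 33\right) \left(-13 + 23\right)\right)} = \sqrt{3952 - 616} = \sqrt{3336} = 2 \sqrt{834}$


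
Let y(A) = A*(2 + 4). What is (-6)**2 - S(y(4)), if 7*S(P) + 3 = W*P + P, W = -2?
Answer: 279/7 ≈ 39.857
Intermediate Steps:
y(A) = 6*A (y(A) = A*6 = 6*A)
S(P) = -3/7 - P/7 (S(P) = -3/7 + (-2*P + P)/7 = -3/7 + (-P)/7 = -3/7 - P/7)
(-6)**2 - S(y(4)) = (-6)**2 - (-3/7 - 6*4/7) = 36 - (-3/7 - 1/7*24) = 36 - (-3/7 - 24/7) = 36 - 1*(-27/7) = 36 + 27/7 = 279/7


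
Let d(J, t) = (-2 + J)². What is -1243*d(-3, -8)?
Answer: -31075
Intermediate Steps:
-1243*d(-3, -8) = -1243*(-2 - 3)² = -1243*(-5)² = -1243*25 = -31075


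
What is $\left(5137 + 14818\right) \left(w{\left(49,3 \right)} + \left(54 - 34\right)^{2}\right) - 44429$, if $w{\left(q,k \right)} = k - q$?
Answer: $7019641$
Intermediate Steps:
$\left(5137 + 14818\right) \left(w{\left(49,3 \right)} + \left(54 - 34\right)^{2}\right) - 44429 = \left(5137 + 14818\right) \left(\left(3 - 49\right) + \left(54 - 34\right)^{2}\right) - 44429 = 19955 \left(\left(3 - 49\right) + 20^{2}\right) - 44429 = 19955 \left(-46 + 400\right) - 44429 = 19955 \cdot 354 - 44429 = 7064070 - 44429 = 7019641$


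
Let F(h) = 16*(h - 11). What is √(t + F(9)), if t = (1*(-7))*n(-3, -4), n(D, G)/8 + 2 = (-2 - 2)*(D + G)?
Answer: 4*I*√93 ≈ 38.575*I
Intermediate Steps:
n(D, G) = -16 - 32*D - 32*G (n(D, G) = -16 + 8*((-2 - 2)*(D + G)) = -16 + 8*(-4*(D + G)) = -16 + 8*(-4*D - 4*G) = -16 + (-32*D - 32*G) = -16 - 32*D - 32*G)
F(h) = -176 + 16*h (F(h) = 16*(-11 + h) = -176 + 16*h)
t = -1456 (t = (1*(-7))*(-16 - 32*(-3) - 32*(-4)) = -7*(-16 + 96 + 128) = -7*208 = -1456)
√(t + F(9)) = √(-1456 + (-176 + 16*9)) = √(-1456 + (-176 + 144)) = √(-1456 - 32) = √(-1488) = 4*I*√93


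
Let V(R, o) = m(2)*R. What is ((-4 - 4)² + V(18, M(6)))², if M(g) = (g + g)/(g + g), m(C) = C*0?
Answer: 4096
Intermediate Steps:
m(C) = 0
M(g) = 1 (M(g) = (2*g)/((2*g)) = (2*g)*(1/(2*g)) = 1)
V(R, o) = 0 (V(R, o) = 0*R = 0)
((-4 - 4)² + V(18, M(6)))² = ((-4 - 4)² + 0)² = ((-8)² + 0)² = (64 + 0)² = 64² = 4096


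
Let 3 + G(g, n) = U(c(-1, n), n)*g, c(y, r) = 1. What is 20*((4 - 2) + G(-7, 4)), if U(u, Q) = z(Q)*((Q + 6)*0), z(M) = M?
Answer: -20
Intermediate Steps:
U(u, Q) = 0 (U(u, Q) = Q*((Q + 6)*0) = Q*((6 + Q)*0) = Q*0 = 0)
G(g, n) = -3 (G(g, n) = -3 + 0*g = -3 + 0 = -3)
20*((4 - 2) + G(-7, 4)) = 20*((4 - 2) - 3) = 20*(2 - 3) = 20*(-1) = -20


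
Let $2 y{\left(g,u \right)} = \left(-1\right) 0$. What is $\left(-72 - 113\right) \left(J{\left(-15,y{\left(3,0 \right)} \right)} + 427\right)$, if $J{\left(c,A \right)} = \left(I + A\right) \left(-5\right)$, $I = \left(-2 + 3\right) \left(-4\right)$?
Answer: $-82695$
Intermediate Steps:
$y{\left(g,u \right)} = 0$ ($y{\left(g,u \right)} = \frac{\left(-1\right) 0}{2} = \frac{1}{2} \cdot 0 = 0$)
$I = -4$ ($I = 1 \left(-4\right) = -4$)
$J{\left(c,A \right)} = 20 - 5 A$ ($J{\left(c,A \right)} = \left(-4 + A\right) \left(-5\right) = 20 - 5 A$)
$\left(-72 - 113\right) \left(J{\left(-15,y{\left(3,0 \right)} \right)} + 427\right) = \left(-72 - 113\right) \left(\left(20 - 0\right) + 427\right) = - 185 \left(\left(20 + 0\right) + 427\right) = - 185 \left(20 + 427\right) = \left(-185\right) 447 = -82695$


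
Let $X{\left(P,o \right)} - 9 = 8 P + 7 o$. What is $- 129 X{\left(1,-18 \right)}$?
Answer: $14061$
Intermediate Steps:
$X{\left(P,o \right)} = 9 + 7 o + 8 P$ ($X{\left(P,o \right)} = 9 + \left(8 P + 7 o\right) = 9 + \left(7 o + 8 P\right) = 9 + 7 o + 8 P$)
$- 129 X{\left(1,-18 \right)} = - 129 \left(9 + 7 \left(-18\right) + 8 \cdot 1\right) = - 129 \left(9 - 126 + 8\right) = \left(-129\right) \left(-109\right) = 14061$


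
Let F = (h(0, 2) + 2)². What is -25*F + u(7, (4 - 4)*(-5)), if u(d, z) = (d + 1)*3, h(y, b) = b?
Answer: -376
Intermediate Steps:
u(d, z) = 3 + 3*d (u(d, z) = (1 + d)*3 = 3 + 3*d)
F = 16 (F = (2 + 2)² = 4² = 16)
-25*F + u(7, (4 - 4)*(-5)) = -25*16 + (3 + 3*7) = -400 + (3 + 21) = -400 + 24 = -376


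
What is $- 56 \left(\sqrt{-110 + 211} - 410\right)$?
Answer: $22960 - 56 \sqrt{101} \approx 22397.0$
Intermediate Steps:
$- 56 \left(\sqrt{-110 + 211} - 410\right) = - 56 \left(\sqrt{101} - 410\right) = - 56 \left(-410 + \sqrt{101}\right) = 22960 - 56 \sqrt{101}$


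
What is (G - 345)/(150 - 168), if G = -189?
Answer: 89/3 ≈ 29.667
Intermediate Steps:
(G - 345)/(150 - 168) = (-189 - 345)/(150 - 168) = -534/(-18) = -534*(-1/18) = 89/3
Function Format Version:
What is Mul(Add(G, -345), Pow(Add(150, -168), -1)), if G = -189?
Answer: Rational(89, 3) ≈ 29.667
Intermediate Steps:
Mul(Add(G, -345), Pow(Add(150, -168), -1)) = Mul(Add(-189, -345), Pow(Add(150, -168), -1)) = Mul(-534, Pow(-18, -1)) = Mul(-534, Rational(-1, 18)) = Rational(89, 3)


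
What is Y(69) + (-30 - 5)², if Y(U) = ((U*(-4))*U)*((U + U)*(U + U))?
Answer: -362672711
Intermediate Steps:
Y(U) = -16*U⁴ (Y(U) = ((-4*U)*U)*((2*U)*(2*U)) = (-4*U²)*(4*U²) = -16*U⁴)
Y(69) + (-30 - 5)² = -16*69⁴ + (-30 - 5)² = -16*22667121 + (-35)² = -362673936 + 1225 = -362672711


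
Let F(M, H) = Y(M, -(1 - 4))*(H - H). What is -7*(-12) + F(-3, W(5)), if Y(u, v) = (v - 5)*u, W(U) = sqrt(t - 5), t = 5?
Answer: 84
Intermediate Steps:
W(U) = 0 (W(U) = sqrt(5 - 5) = sqrt(0) = 0)
Y(u, v) = u*(-5 + v) (Y(u, v) = (-5 + v)*u = u*(-5 + v))
F(M, H) = 0 (F(M, H) = (M*(-5 - (1 - 4)))*(H - H) = (M*(-5 - 1*(-3)))*0 = (M*(-5 + 3))*0 = (M*(-2))*0 = -2*M*0 = 0)
-7*(-12) + F(-3, W(5)) = -7*(-12) + 0 = 84 + 0 = 84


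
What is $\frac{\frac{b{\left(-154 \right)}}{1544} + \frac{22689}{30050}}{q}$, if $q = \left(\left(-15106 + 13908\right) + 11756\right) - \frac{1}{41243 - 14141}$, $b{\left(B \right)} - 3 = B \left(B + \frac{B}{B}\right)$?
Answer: $\frac{5035281027183}{3319057513959500} \approx 0.0015171$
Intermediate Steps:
$b{\left(B \right)} = 3 + B \left(1 + B\right)$ ($b{\left(B \right)} = 3 + B \left(B + \frac{B}{B}\right) = 3 + B \left(B + 1\right) = 3 + B \left(1 + B\right)$)
$q = \frac{286142915}{27102}$ ($q = \left(-1198 + 11756\right) - \frac{1}{27102} = 10558 - \frac{1}{27102} = \frac{286142915}{27102} \approx 10558.0$)
$\frac{\frac{b{\left(-154 \right)}}{1544} + \frac{22689}{30050}}{q} = \frac{\frac{3 - 154 + \left(-154\right)^{2}}{1544} + \frac{22689}{30050}}{\frac{286142915}{27102}} = \left(\left(3 - 154 + 23716\right) \frac{1}{1544} + 22689 \cdot \frac{1}{30050}\right) \frac{27102}{286142915} = \left(23565 \cdot \frac{1}{1544} + \frac{22689}{30050}\right) \frac{27102}{286142915} = \left(\frac{23565}{1544} + \frac{22689}{30050}\right) \frac{27102}{286142915} = \frac{371580033}{23198600} \cdot \frac{27102}{286142915} = \frac{5035281027183}{3319057513959500}$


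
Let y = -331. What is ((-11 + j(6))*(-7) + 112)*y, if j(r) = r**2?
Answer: 20853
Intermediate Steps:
((-11 + j(6))*(-7) + 112)*y = ((-11 + 6**2)*(-7) + 112)*(-331) = ((-11 + 36)*(-7) + 112)*(-331) = (25*(-7) + 112)*(-331) = (-175 + 112)*(-331) = -63*(-331) = 20853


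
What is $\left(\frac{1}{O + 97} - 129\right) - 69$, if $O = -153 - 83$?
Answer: $- \frac{27523}{139} \approx -198.01$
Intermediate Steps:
$O = -236$
$\left(\frac{1}{O + 97} - 129\right) - 69 = \left(\frac{1}{-236 + 97} - 129\right) - 69 = \left(\frac{1}{-139} - 129\right) - 69 = \left(- \frac{1}{139} - 129\right) - 69 = - \frac{17932}{139} - 69 = - \frac{27523}{139}$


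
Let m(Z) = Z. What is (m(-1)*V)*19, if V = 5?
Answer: -95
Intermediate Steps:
(m(-1)*V)*19 = -1*5*19 = -5*19 = -95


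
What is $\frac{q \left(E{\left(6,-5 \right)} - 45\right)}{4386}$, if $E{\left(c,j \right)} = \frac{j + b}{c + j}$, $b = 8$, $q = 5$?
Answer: $- \frac{35}{731} \approx -0.04788$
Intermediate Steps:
$E{\left(c,j \right)} = \frac{8 + j}{c + j}$ ($E{\left(c,j \right)} = \frac{j + 8}{c + j} = \frac{8 + j}{c + j}$)
$\frac{q \left(E{\left(6,-5 \right)} - 45\right)}{4386} = \frac{5 \left(\frac{8 - 5}{6 - 5} - 45\right)}{4386} = 5 \left(1^{-1} \cdot 3 - 45\right) \frac{1}{4386} = 5 \left(1 \cdot 3 - 45\right) \frac{1}{4386} = 5 \left(3 - 45\right) \frac{1}{4386} = 5 \left(-42\right) \frac{1}{4386} = \left(-210\right) \frac{1}{4386} = - \frac{35}{731}$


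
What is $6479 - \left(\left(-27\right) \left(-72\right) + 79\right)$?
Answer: $4456$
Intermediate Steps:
$6479 - \left(\left(-27\right) \left(-72\right) + 79\right) = 6479 - \left(1944 + 79\right) = 6479 - 2023 = 4456$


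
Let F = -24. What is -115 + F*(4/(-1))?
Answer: -19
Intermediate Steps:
-115 + F*(4/(-1)) = -115 - 96/(-1) = -115 - 96*(-1) = -115 - 24*(-4) = -115 + 96 = -19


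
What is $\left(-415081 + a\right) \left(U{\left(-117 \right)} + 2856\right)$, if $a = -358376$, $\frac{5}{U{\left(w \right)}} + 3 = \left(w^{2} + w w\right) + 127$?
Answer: $- \frac{60751734633669}{27502} \approx -2.209 \cdot 10^{9}$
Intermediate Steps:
$U{\left(w \right)} = \frac{5}{124 + 2 w^{2}}$ ($U{\left(w \right)} = \frac{5}{-3 + \left(\left(w^{2} + w w\right) + 127\right)} = \frac{5}{-3 + \left(\left(w^{2} + w^{2}\right) + 127\right)} = \frac{5}{-3 + \left(2 w^{2} + 127\right)} = \frac{5}{-3 + \left(127 + 2 w^{2}\right)} = \frac{5}{124 + 2 w^{2}}$)
$\left(-415081 + a\right) \left(U{\left(-117 \right)} + 2856\right) = \left(-415081 - 358376\right) \left(\frac{5}{2 \left(62 + \left(-117\right)^{2}\right)} + 2856\right) = - 773457 \left(\frac{5}{2 \left(62 + 13689\right)} + 2856\right) = - 773457 \left(\frac{5}{2 \cdot 13751} + 2856\right) = - 773457 \left(\frac{5}{2} \cdot \frac{1}{13751} + 2856\right) = - 773457 \left(\frac{5}{27502} + 2856\right) = \left(-773457\right) \frac{78545717}{27502} = - \frac{60751734633669}{27502}$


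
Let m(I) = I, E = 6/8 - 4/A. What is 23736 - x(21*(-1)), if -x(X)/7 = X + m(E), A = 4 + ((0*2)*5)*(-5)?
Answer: 94349/4 ≈ 23587.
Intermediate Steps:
A = 4 (A = 4 + (0*5)*(-5) = 4 + 0*(-5) = 4 + 0 = 4)
E = -¼ (E = 6/8 - 4/4 = 6*(⅛) - 4*¼ = ¾ - 1 = -¼ ≈ -0.25000)
x(X) = 7/4 - 7*X (x(X) = -7*(X - ¼) = -7*(-¼ + X) = 7/4 - 7*X)
23736 - x(21*(-1)) = 23736 - (7/4 - 147*(-1)) = 23736 - (7/4 - 7*(-21)) = 23736 - (7/4 + 147) = 23736 - 1*595/4 = 23736 - 595/4 = 94349/4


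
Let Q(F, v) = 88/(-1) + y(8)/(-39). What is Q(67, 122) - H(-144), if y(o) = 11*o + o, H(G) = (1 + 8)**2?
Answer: -2229/13 ≈ -171.46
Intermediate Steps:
H(G) = 81 (H(G) = 9**2 = 81)
y(o) = 12*o
Q(F, v) = -1176/13 (Q(F, v) = 88/(-1) + (12*8)/(-39) = 88*(-1) + 96*(-1/39) = -88 - 32/13 = -1176/13)
Q(67, 122) - H(-144) = -1176/13 - 1*81 = -1176/13 - 81 = -2229/13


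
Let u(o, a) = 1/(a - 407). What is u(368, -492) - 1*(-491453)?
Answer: 441816246/899 ≈ 4.9145e+5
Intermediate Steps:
u(o, a) = 1/(-407 + a)
u(368, -492) - 1*(-491453) = 1/(-407 - 492) - 1*(-491453) = 1/(-899) + 491453 = -1/899 + 491453 = 441816246/899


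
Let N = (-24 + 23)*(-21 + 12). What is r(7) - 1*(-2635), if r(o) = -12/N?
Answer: 7901/3 ≈ 2633.7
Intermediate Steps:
N = 9 (N = -1*(-9) = 9)
r(o) = -4/3 (r(o) = -12/9 = -12*1/9 = -4/3)
r(7) - 1*(-2635) = -4/3 - 1*(-2635) = -4/3 + 2635 = 7901/3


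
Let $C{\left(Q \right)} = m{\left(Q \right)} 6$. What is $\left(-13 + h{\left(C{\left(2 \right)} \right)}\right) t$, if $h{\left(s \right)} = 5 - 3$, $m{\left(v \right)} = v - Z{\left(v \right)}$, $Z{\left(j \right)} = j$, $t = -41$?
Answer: $451$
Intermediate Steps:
$m{\left(v \right)} = 0$ ($m{\left(v \right)} = v - v = 0$)
$C{\left(Q \right)} = 0$ ($C{\left(Q \right)} = 0 \cdot 6 = 0$)
$h{\left(s \right)} = 2$ ($h{\left(s \right)} = 5 - 3 = 2$)
$\left(-13 + h{\left(C{\left(2 \right)} \right)}\right) t = \left(-13 + 2\right) \left(-41\right) = \left(-11\right) \left(-41\right) = 451$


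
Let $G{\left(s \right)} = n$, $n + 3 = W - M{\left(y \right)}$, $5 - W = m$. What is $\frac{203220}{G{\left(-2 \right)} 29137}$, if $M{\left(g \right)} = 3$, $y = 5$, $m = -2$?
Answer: $\frac{203220}{29137} \approx 6.9746$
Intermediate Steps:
$W = 7$ ($W = 5 - -2 = 5 + 2 = 7$)
$n = 1$ ($n = -3 + \left(7 - 3\right) = -3 + 4 = 1$)
$G{\left(s \right)} = 1$
$\frac{203220}{G{\left(-2 \right)} 29137} = \frac{203220}{1 \cdot 29137} = \frac{203220}{29137}$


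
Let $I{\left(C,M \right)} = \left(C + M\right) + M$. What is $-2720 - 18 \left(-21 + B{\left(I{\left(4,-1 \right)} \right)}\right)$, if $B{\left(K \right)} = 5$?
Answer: $-2432$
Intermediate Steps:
$I{\left(C,M \right)} = C + 2 M$
$-2720 - 18 \left(-21 + B{\left(I{\left(4,-1 \right)} \right)}\right) = -2720 - 18 \left(-21 + 5\right) = -2720 - -288 = -2720 + 288 = -2432$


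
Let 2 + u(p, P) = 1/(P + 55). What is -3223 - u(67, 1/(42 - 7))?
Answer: -6203681/1926 ≈ -3221.0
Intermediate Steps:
u(p, P) = -2 + 1/(55 + P) (u(p, P) = -2 + 1/(P + 55) = -2 + 1/(55 + P))
-3223 - u(67, 1/(42 - 7)) = -3223 - (-109 - 2/(42 - 7))/(55 + 1/(42 - 7)) = -3223 - (-109 - 2/35)/(55 + 1/35) = -3223 - (-109 - 2*1/35)/(55 + 1/35) = -3223 - (-109 - 2/35)/1926/35 = -3223 - 35*(-3817)/(1926*35) = -3223 - 1*(-3817/1926) = -3223 + 3817/1926 = -6203681/1926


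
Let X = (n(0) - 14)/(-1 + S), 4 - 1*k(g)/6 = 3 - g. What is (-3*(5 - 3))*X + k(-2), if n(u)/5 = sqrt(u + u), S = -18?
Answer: -198/19 ≈ -10.421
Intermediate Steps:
k(g) = 6 + 6*g (k(g) = 24 - 6*(3 - g) = 24 + (-18 + 6*g) = 6 + 6*g)
n(u) = 5*sqrt(2)*sqrt(u) (n(u) = 5*sqrt(u + u) = 5*sqrt(2*u) = 5*(sqrt(2)*sqrt(u)) = 5*sqrt(2)*sqrt(u))
X = 14/19 (X = (5*sqrt(2)*sqrt(0) - 14)/(-1 - 18) = (5*sqrt(2)*0 - 14)/(-19) = (0 - 14)*(-1/19) = -14*(-1/19) = 14/19 ≈ 0.73684)
(-3*(5 - 3))*X + k(-2) = -3*(5 - 3)*(14/19) + (6 + 6*(-2)) = -3*2*(14/19) + (6 - 12) = -6*14/19 - 6 = -84/19 - 6 = -198/19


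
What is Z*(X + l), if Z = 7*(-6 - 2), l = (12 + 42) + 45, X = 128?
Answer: -12712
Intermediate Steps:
l = 99 (l = 54 + 45 = 99)
Z = -56 (Z = 7*(-8) = -56)
Z*(X + l) = -56*(128 + 99) = -56*227 = -12712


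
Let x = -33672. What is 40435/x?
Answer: -40435/33672 ≈ -1.2008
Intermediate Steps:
40435/x = 40435/(-33672) = 40435*(-1/33672) = -40435/33672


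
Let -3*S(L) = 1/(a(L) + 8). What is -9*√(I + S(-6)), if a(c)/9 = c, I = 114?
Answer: -3*√2171154/46 ≈ -96.097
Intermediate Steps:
a(c) = 9*c
S(L) = -1/(3*(8 + 9*L)) (S(L) = -1/(3*(9*L + 8)) = -1/(3*(8 + 9*L)))
-9*√(I + S(-6)) = -9*√(114 - 1/(24 + 27*(-6))) = -9*√(114 - 1/(24 - 162)) = -9*√(114 - 1/(-138)) = -9*√(114 - 1*(-1/138)) = -9*√(114 + 1/138) = -3*√2171154/46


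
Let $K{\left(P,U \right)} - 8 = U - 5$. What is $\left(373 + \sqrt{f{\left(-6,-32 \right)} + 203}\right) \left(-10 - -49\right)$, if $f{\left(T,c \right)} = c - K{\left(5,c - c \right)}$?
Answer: $14547 + 78 \sqrt{42} \approx 15053.0$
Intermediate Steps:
$K{\left(P,U \right)} = 3 + U$ ($K{\left(P,U \right)} = 8 + \left(U - 5\right) = 8 + \left(-5 + U\right) = 3 + U$)
$f{\left(T,c \right)} = -3 + c$ ($f{\left(T,c \right)} = c - \left(3 + \left(c - c\right)\right) = c - \left(3 + 0\right) = c - 3 = -3 + c$)
$\left(373 + \sqrt{f{\left(-6,-32 \right)} + 203}\right) \left(-10 - -49\right) = \left(373 + \sqrt{\left(-3 - 32\right) + 203}\right) \left(-10 - -49\right) = \left(373 + \sqrt{-35 + 203}\right) \left(-10 + 49\right) = \left(373 + \sqrt{168}\right) 39 = \left(373 + 2 \sqrt{42}\right) 39 = 14547 + 78 \sqrt{42}$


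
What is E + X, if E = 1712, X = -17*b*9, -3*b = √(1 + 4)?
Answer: 1712 + 51*√5 ≈ 1826.0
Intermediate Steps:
b = -√5/3 (b = -√(1 + 4)/3 = -√5/3 ≈ -0.74536)
X = 51*√5 (X = -(-17)*√5/3*9 = (17*√5/3)*9 = 51*√5 ≈ 114.04)
E + X = 1712 + 51*√5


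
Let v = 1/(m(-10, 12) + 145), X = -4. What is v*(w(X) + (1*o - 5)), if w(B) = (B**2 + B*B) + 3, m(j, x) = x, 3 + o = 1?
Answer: 28/157 ≈ 0.17834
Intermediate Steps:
o = -2 (o = -3 + 1 = -2)
w(B) = 3 + 2*B**2 (w(B) = (B**2 + B**2) + 3 = 2*B**2 + 3 = 3 + 2*B**2)
v = 1/157 (v = 1/(12 + 145) = 1/157 ≈ 0.0063694)
v*(w(X) + (1*o - 5)) = ((3 + 2*(-4)**2) + (1*(-2) - 5))/157 = ((3 + 2*16) + (-2 - 5))/157 = ((3 + 32) - 7)/157 = (35 - 7)/157 = (1/157)*28 = 28/157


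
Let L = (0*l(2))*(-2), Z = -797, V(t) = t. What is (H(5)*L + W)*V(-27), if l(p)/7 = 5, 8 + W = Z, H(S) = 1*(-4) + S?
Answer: 21735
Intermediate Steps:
H(S) = -4 + S
W = -805 (W = -8 - 797 = -805)
l(p) = 35 (l(p) = 7*5 = 35)
L = 0 (L = (0*35)*(-2) = 0*(-2) = 0)
(H(5)*L + W)*V(-27) = ((-4 + 5)*0 - 805)*(-27) = (1*0 - 805)*(-27) = (0 - 805)*(-27) = -805*(-27) = 21735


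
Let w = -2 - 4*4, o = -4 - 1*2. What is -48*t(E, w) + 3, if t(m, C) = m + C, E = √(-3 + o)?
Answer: 867 - 144*I ≈ 867.0 - 144.0*I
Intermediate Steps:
o = -6 (o = -4 - 2 = -6)
E = 3*I (E = √(-3 - 6) = √(-9) = 3*I ≈ 3.0*I)
w = -18 (w = -2 - 16 = -18)
t(m, C) = C + m
-48*t(E, w) + 3 = -48*(-18 + 3*I) + 3 = (864 - 144*I) + 3 = 867 - 144*I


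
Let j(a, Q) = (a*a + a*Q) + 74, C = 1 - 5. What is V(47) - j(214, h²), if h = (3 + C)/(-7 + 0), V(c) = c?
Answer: -2245541/49 ≈ -45827.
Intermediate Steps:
C = -4
h = ⅐ (h = (3 - 4)/(-7 + 0) = -1/(-7) = -1*(-⅐) = ⅐ ≈ 0.14286)
j(a, Q) = 74 + a² + Q*a (j(a, Q) = (a² + Q*a) + 74 = 74 + a² + Q*a)
V(47) - j(214, h²) = 47 - (74 + 214² + (⅐)²*214) = 47 - (74 + 45796 + (1/49)*214) = 47 - (74 + 45796 + 214/49) = 47 - 1*2247844/49 = 47 - 2247844/49 = -2245541/49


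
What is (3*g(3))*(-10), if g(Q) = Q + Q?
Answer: -180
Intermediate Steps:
g(Q) = 2*Q
(3*g(3))*(-10) = (3*(2*3))*(-10) = (3*6)*(-10) = 18*(-10) = -180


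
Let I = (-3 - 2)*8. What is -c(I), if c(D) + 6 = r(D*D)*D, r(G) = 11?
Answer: 446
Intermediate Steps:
I = -40 (I = -5*8 = -40)
c(D) = -6 + 11*D
-c(I) = -(-6 + 11*(-40)) = -(-6 - 440) = -1*(-446) = 446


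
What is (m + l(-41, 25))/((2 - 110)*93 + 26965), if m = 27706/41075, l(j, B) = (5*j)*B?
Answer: -210481669/695030075 ≈ -0.30284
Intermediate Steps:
l(j, B) = 5*B*j
m = 27706/41075 (m = 27706*(1/41075) = 27706/41075 ≈ 0.67452)
(m + l(-41, 25))/((2 - 110)*93 + 26965) = (27706/41075 + 5*25*(-41))/((2 - 110)*93 + 26965) = (27706/41075 - 5125)/(-108*93 + 26965) = -210481669/(41075*(-10044 + 26965)) = -210481669/41075/16921 = -210481669/41075*1/16921 = -210481669/695030075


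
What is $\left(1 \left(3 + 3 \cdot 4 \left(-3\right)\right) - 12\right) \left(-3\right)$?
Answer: $135$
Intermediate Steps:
$\left(1 \left(3 + 3 \cdot 4 \left(-3\right)\right) - 12\right) \left(-3\right) = \left(1 \left(3 + 3 \left(-12\right)\right) - 12\right) \left(-3\right) = \left(1 \left(3 - 36\right) - 12\right) \left(-3\right) = \left(1 \left(-33\right) - 12\right) \left(-3\right) = \left(-33 - 12\right) \left(-3\right) = \left(-45\right) \left(-3\right) = 135$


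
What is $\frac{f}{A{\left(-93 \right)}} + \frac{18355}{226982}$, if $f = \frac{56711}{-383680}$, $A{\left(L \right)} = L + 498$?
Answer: $\frac{1419659207899}{17635411886400} \approx 0.0805$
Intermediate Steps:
$A{\left(L \right)} = 498 + L$
$f = - \frac{56711}{383680}$ ($f = 56711 \left(- \frac{1}{383680}\right) = - \frac{56711}{383680} \approx -0.14781$)
$\frac{f}{A{\left(-93 \right)}} + \frac{18355}{226982} = - \frac{56711}{383680 \left(498 - 93\right)} + \frac{18355}{226982} = - \frac{56711}{383680 \cdot 405} + 18355 \cdot \frac{1}{226982} = \left(- \frac{56711}{383680}\right) \frac{1}{405} + \frac{18355}{226982} = - \frac{56711}{155390400} + \frac{18355}{226982} = \frac{1419659207899}{17635411886400}$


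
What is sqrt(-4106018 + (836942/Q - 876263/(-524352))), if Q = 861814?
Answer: I*sqrt(3275318599848019195224888369)/28243368408 ≈ 2026.3*I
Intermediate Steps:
sqrt(-4106018 + (836942/Q - 876263/(-524352))) = sqrt(-4106018 + (836942/861814 - 876263/(-524352))) = sqrt(-4106018 + (836942*(1/861814) - 876263*(-1/524352))) = sqrt(-4106018 + (418471/430907 + 876263/524352)) = sqrt(-4106018 + 597013966333/225946947264) = sqrt(-927741635497068419/225946947264) = I*sqrt(3275318599848019195224888369)/28243368408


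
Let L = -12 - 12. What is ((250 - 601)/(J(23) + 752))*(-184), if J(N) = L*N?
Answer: 8073/25 ≈ 322.92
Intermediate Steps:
L = -24
J(N) = -24*N
((250 - 601)/(J(23) + 752))*(-184) = ((250 - 601)/(-24*23 + 752))*(-184) = -351/(-552 + 752)*(-184) = -351/200*(-184) = 8073/25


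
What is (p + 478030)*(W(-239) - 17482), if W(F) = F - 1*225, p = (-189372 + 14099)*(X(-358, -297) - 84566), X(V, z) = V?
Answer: -267132711512772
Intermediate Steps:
p = 14884884252 (p = (-189372 + 14099)*(-358 - 84566) = -175273*(-84924) = 14884884252)
W(F) = -225 + F (W(F) = F - 225 = -225 + F)
(p + 478030)*(W(-239) - 17482) = (14884884252 + 478030)*((-225 - 239) - 17482) = 14885362282*(-464 - 17482) = 14885362282*(-17946) = -267132711512772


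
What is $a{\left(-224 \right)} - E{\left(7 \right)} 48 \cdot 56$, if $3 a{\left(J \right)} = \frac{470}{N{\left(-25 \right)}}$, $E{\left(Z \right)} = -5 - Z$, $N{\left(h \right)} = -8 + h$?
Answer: $\frac{3192874}{99} \approx 32251.0$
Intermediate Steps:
$a{\left(J \right)} = - \frac{470}{99}$ ($a{\left(J \right)} = \frac{470 \frac{1}{-8 - 25}}{3} = \frac{470 \frac{1}{-33}}{3} = \frac{470 \left(- \frac{1}{33}\right)}{3} = \frac{1}{3} \left(- \frac{470}{33}\right) = - \frac{470}{99}$)
$a{\left(-224 \right)} - E{\left(7 \right)} 48 \cdot 56 = - \frac{470}{99} - \left(-5 - 7\right) 48 \cdot 56 = - \frac{470}{99} - \left(-12\right) 48 \cdot 56 = - \frac{470}{99} - \left(-576\right) 56 = - \frac{470}{99} - -32256 = - \frac{470}{99} + 32256 = \frac{3192874}{99}$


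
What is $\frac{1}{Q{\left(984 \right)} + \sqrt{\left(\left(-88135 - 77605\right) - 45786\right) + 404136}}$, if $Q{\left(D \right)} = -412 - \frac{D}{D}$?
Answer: $\frac{413}{22041} + \frac{\sqrt{192610}}{22041} \approx 0.038649$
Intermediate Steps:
$Q{\left(D \right)} = -413$ ($Q{\left(D \right)} = -412 - 1 = -413$)
$\frac{1}{Q{\left(984 \right)} + \sqrt{\left(\left(-88135 - 77605\right) - 45786\right) + 404136}} = \frac{1}{-413 + \sqrt{\left(\left(-88135 - 77605\right) - 45786\right) + 404136}} = \frac{1}{-413 + \sqrt{\left(-165740 - 45786\right) + 404136}} = \frac{1}{-413 + \sqrt{-211526 + 404136}} = \frac{1}{-413 + \sqrt{192610}}$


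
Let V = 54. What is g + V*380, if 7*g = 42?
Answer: 20526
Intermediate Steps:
g = 6 (g = (⅐)*42 = 6)
g + V*380 = 6 + 54*380 = 6 + 20520 = 20526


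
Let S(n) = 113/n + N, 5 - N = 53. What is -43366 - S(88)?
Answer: -3812097/88 ≈ -43319.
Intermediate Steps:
N = -48 (N = 5 - 1*53 = 5 - 53 = -48)
S(n) = -48 + 113/n (S(n) = 113/n - 48 = -48 + 113/n)
-43366 - S(88) = -43366 - (-48 + 113/88) = -43366 - 1*(-4111/88) = -43366 + 4111/88 = -3812097/88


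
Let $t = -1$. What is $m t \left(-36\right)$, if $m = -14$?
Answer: $-504$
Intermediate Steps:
$m t \left(-36\right) = \left(-14\right) \left(-1\right) \left(-36\right) = 14 \left(-36\right) = -504$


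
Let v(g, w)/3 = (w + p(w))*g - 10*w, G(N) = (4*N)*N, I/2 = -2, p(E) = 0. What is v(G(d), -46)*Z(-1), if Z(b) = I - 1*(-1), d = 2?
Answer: 2484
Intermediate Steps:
I = -4 (I = 2*(-2) = -4)
Z(b) = -3 (Z(b) = -4 - 1*(-1) = -4 + 1 = -3)
G(N) = 4*N²
v(g, w) = -30*w + 3*g*w (v(g, w) = 3*((w + 0)*g - 10*w) = 3*(w*g - 10*w) = 3*(g*w - 10*w) = 3*(-10*w + g*w) = -30*w + 3*g*w)
v(G(d), -46)*Z(-1) = (3*(-46)*(-10 + 4*2²))*(-3) = (3*(-46)*(-10 + 4*4))*(-3) = (3*(-46)*(-10 + 16))*(-3) = (3*(-46)*6)*(-3) = -828*(-3) = 2484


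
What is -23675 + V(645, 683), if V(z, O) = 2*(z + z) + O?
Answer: -20412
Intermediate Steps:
V(z, O) = O + 4*z (V(z, O) = 2*(2*z) + O = 4*z + O = O + 4*z)
-23675 + V(645, 683) = -23675 + (683 + 4*645) = -23675 + (683 + 2580) = -23675 + 3263 = -20412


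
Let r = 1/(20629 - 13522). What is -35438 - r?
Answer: -251857867/7107 ≈ -35438.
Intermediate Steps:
r = 1/7107 ≈ 0.00014071
-35438 - r = -35438 - 1*1/7107 = -35438 - 1/7107 = -251857867/7107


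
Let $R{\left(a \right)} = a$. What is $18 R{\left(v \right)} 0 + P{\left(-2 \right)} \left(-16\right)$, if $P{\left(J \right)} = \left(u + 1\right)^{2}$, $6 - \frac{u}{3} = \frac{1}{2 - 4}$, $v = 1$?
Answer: $-6724$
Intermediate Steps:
$u = \frac{39}{2}$ ($u = 18 - \frac{3}{2 - 4} = 18 - \frac{3}{-2} = 18 - - \frac{3}{2} = 18 + \frac{3}{2} = \frac{39}{2} \approx 19.5$)
$P{\left(J \right)} = \frac{1681}{4}$ ($P{\left(J \right)} = \left(\frac{39}{2} + 1\right)^{2} = \left(\frac{41}{2}\right)^{2} = \frac{1681}{4}$)
$18 R{\left(v \right)} 0 + P{\left(-2 \right)} \left(-16\right) = 18 \cdot 1 \cdot 0 + \frac{1681}{4} \left(-16\right) = 18 \cdot 0 - 6724 = 0 - 6724 = -6724$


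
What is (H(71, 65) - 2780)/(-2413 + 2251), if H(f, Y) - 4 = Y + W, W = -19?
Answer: 455/27 ≈ 16.852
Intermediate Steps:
H(f, Y) = -15 + Y (H(f, Y) = 4 + (Y - 19) = 4 + (-19 + Y) = -15 + Y)
(H(71, 65) - 2780)/(-2413 + 2251) = ((-15 + 65) - 2780)/(-2413 + 2251) = (50 - 2780)/(-162) = -2730*(-1/162) = 455/27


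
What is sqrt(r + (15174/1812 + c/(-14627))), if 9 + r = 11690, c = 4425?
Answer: sqrt(228089046344381078)/4417354 ≈ 108.12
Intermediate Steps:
r = 11681 (r = -9 + 11690 = 11681)
sqrt(r + (15174/1812 + c/(-14627))) = sqrt(11681 + (15174/1812 + 4425/(-14627))) = sqrt(11681 + (15174*(1/1812) + 4425*(-1/14627))) = sqrt(11681 + (2529/302 - 4425/14627)) = sqrt(11681 + 35655333/4417354) = sqrt(51634767407/4417354) = sqrt(228089046344381078)/4417354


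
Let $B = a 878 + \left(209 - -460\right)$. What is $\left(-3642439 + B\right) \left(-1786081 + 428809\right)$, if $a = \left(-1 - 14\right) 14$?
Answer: $5193126262800$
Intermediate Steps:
$a = -210$ ($a = \left(-15\right) 14 = -210$)
$B = -183711$ ($B = \left(-210\right) 878 + \left(209 - -460\right) = -184380 + \left(209 + 460\right) = -184380 + 669 = -183711$)
$\left(-3642439 + B\right) \left(-1786081 + 428809\right) = \left(-3642439 - 183711\right) \left(-1786081 + 428809\right) = \left(-3826150\right) \left(-1357272\right) = 5193126262800$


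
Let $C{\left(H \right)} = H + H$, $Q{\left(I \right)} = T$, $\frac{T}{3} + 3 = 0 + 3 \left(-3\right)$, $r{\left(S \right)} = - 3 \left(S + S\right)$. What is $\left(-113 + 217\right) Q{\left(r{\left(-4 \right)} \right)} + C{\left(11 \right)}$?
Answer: $-3722$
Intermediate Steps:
$r{\left(S \right)} = - 6 S$ ($r{\left(S \right)} = - 3 \cdot 2 S = - 6 S$)
$T = -36$ ($T = -9 + 3 \left(0 + 3 \left(-3\right)\right) = -9 + 3 \left(0 - 9\right) = -9 + 3 \left(-9\right) = -9 - 27 = -36$)
$Q{\left(I \right)} = -36$
$C{\left(H \right)} = 2 H$
$\left(-113 + 217\right) Q{\left(r{\left(-4 \right)} \right)} + C{\left(11 \right)} = \left(-113 + 217\right) \left(-36\right) + 2 \cdot 11 = 104 \left(-36\right) + 22 = -3744 + 22 = -3722$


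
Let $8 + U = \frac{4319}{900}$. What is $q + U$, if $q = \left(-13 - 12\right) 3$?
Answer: $- \frac{70381}{900} \approx -78.201$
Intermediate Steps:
$q = -75$ ($q = \left(-25\right) 3 = -75$)
$U = - \frac{2881}{900}$ ($U = -8 + \frac{4319}{900} = - \frac{2881}{900} \approx -3.2011$)
$q + U = -75 - \frac{2881}{900} = - \frac{70381}{900}$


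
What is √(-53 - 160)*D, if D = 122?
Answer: 122*I*√213 ≈ 1780.5*I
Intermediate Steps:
√(-53 - 160)*D = √(-53 - 160)*122 = √(-213)*122 = (I*√213)*122 = 122*I*√213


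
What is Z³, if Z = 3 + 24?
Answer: 19683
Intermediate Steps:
Z = 27
Z³ = 27³ = 19683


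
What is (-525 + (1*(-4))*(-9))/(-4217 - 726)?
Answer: 489/4943 ≈ 0.098928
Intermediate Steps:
(-525 + (1*(-4))*(-9))/(-4217 - 726) = (-525 - 4*(-9))/(-4943) = (-525 + 36)*(-1/4943) = -489*(-1/4943) = 489/4943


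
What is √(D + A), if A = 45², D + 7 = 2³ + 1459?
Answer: √3485 ≈ 59.034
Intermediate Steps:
D = 1460 (D = -7 + (2³ + 1459) = -7 + (8 + 1459) = -7 + 1467 = 1460)
A = 2025
√(D + A) = √(1460 + 2025) = √3485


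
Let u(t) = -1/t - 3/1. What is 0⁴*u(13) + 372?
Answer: 372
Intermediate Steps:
u(t) = -3 - 1/t (u(t) = -1/t - 3*1 = -1/t - 3 = -3 - 1/t)
0⁴*u(13) + 372 = 0⁴*(-3 - 1/13) + 372 = 0*(-3 - 1*1/13) + 372 = 0*(-3 - 1/13) + 372 = 0*(-40/13) + 372 = 0 + 372 = 372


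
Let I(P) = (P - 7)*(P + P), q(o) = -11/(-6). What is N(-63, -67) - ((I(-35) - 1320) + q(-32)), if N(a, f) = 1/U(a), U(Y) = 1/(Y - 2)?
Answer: -10121/6 ≈ -1686.8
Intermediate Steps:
q(o) = 11/6 (q(o) = -11*(-1/6) = 11/6)
I(P) = 2*P*(-7 + P) (I(P) = (-7 + P)*(2*P) = 2*P*(-7 + P))
U(Y) = 1/(-2 + Y)
N(a, f) = -2 + a (N(a, f) = 1/(1/(-2 + a)) = -2 + a)
N(-63, -67) - ((I(-35) - 1320) + q(-32)) = (-2 - 63) - ((2*(-35)*(-7 - 35) - 1320) + 11/6) = -65 - ((2*(-35)*(-42) - 1320) + 11/6) = -65 - ((2940 - 1320) + 11/6) = -65 - (1620 + 11/6) = -65 - 1*9731/6 = -65 - 9731/6 = -10121/6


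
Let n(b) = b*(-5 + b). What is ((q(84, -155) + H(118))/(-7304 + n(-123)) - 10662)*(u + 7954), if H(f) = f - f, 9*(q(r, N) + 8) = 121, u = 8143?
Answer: -13036726426687/75960 ≈ -1.7163e+8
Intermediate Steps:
q(r, N) = 49/9 (q(r, N) = -8 + (⅑)*121 = -8 + 121/9 = 49/9)
H(f) = 0
((q(84, -155) + H(118))/(-7304 + n(-123)) - 10662)*(u + 7954) = ((49/9 + 0)/(-7304 - 123*(-5 - 123)) - 10662)*(8143 + 7954) = (49/(9*(-7304 - 123*(-128))) - 10662)*16097 = (49/(9*(-7304 + 15744)) - 10662)*16097 = ((49/9)/8440 - 10662)*16097 = ((49/9)*(1/8440) - 10662)*16097 = (49/75960 - 10662)*16097 = -809885471/75960*16097 = -13036726426687/75960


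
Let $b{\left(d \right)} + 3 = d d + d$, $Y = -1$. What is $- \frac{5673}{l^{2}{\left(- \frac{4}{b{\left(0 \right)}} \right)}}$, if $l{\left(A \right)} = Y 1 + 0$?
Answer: $-5673$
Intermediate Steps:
$b{\left(d \right)} = -3 + d + d^{2}$ ($b{\left(d \right)} = -3 + \left(d d + d\right) = -3 + \left(d^{2} + d\right) = -3 + \left(d + d^{2}\right) = -3 + d + d^{2}$)
$l{\left(A \right)} = -1$ ($l{\left(A \right)} = \left(-1\right) 1 + 0 = -1 + 0 = -1$)
$- \frac{5673}{l^{2}{\left(- \frac{4}{b{\left(0 \right)}} \right)}} = - \frac{5673}{\left(-1\right)^{2}} = - \frac{5673}{1} = \left(-5673\right) 1 = -5673$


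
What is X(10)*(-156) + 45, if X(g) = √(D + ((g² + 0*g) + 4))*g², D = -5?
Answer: 45 - 46800*√11 ≈ -1.5517e+5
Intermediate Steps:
X(g) = g²*√(-1 + g²) (X(g) = √(-5 + ((g² + 0*g) + 4))*g² = √(-5 + ((g² + 0) + 4))*g² = √(-5 + (g² + 4))*g² = √(-5 + (4 + g²))*g² = √(-1 + g²)*g² = g²*√(-1 + g²))
X(10)*(-156) + 45 = (10²*√(-1 + 10²))*(-156) + 45 = (100*√(-1 + 100))*(-156) + 45 = (100*√99)*(-156) + 45 = (100*(3*√11))*(-156) + 45 = (300*√11)*(-156) + 45 = -46800*√11 + 45 = 45 - 46800*√11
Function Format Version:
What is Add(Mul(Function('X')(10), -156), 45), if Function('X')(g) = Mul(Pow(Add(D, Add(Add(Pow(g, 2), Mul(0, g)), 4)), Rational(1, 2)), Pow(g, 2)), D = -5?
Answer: Add(45, Mul(-46800, Pow(11, Rational(1, 2)))) ≈ -1.5517e+5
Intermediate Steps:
Function('X')(g) = Mul(Pow(g, 2), Pow(Add(-1, Pow(g, 2)), Rational(1, 2))) (Function('X')(g) = Mul(Pow(Add(-5, Add(Add(Pow(g, 2), Mul(0, g)), 4)), Rational(1, 2)), Pow(g, 2)) = Mul(Pow(Add(-5, Add(Add(Pow(g, 2), 0), 4)), Rational(1, 2)), Pow(g, 2)) = Mul(Pow(Add(-5, Add(Pow(g, 2), 4)), Rational(1, 2)), Pow(g, 2)) = Mul(Pow(Add(-5, Add(4, Pow(g, 2))), Rational(1, 2)), Pow(g, 2)) = Mul(Pow(Add(-1, Pow(g, 2)), Rational(1, 2)), Pow(g, 2)) = Mul(Pow(g, 2), Pow(Add(-1, Pow(g, 2)), Rational(1, 2))))
Add(Mul(Function('X')(10), -156), 45) = Add(Mul(Mul(Pow(10, 2), Pow(Add(-1, Pow(10, 2)), Rational(1, 2))), -156), 45) = Add(Mul(Mul(100, Pow(Add(-1, 100), Rational(1, 2))), -156), 45) = Add(Mul(Mul(100, Pow(99, Rational(1, 2))), -156), 45) = Add(Mul(Mul(100, Mul(3, Pow(11, Rational(1, 2)))), -156), 45) = Add(Mul(Mul(300, Pow(11, Rational(1, 2))), -156), 45) = Add(Mul(-46800, Pow(11, Rational(1, 2))), 45) = Add(45, Mul(-46800, Pow(11, Rational(1, 2))))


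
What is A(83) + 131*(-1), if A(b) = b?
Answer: -48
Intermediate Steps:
A(83) + 131*(-1) = 83 + 131*(-1) = 83 - 131 = -48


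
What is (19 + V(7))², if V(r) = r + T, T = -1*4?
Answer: 484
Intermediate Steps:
T = -4
V(r) = -4 + r (V(r) = r - 4 = -4 + r)
(19 + V(7))² = (19 + (-4 + 7))² = (19 + 3)² = 22² = 484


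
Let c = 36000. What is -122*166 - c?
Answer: -56252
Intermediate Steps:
-122*166 - c = -122*166 - 1*36000 = -20252 - 36000 = -56252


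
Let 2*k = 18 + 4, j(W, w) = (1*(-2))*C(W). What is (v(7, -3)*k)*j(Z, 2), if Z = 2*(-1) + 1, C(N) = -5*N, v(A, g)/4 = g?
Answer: 1320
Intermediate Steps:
v(A, g) = 4*g
Z = -1 (Z = -2 + 1 = -1)
j(W, w) = 10*W (j(W, w) = (1*(-2))*(-5*W) = -(-10)*W = 10*W)
k = 11 (k = (18 + 4)/2 = (½)*22 = 11)
(v(7, -3)*k)*j(Z, 2) = ((4*(-3))*11)*(10*(-1)) = -12*11*(-10) = -132*(-10) = 1320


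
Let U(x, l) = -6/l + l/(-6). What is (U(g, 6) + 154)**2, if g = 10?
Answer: 23104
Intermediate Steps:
U(x, l) = -6/l - l/6 (U(x, l) = -6/l + l*(-1/6) = -6/l - l/6)
(U(g, 6) + 154)**2 = ((-6/6 - 1/6*6) + 154)**2 = ((-6*1/6 - 1) + 154)**2 = ((-1 - 1) + 154)**2 = (-2 + 154)**2 = 152**2 = 23104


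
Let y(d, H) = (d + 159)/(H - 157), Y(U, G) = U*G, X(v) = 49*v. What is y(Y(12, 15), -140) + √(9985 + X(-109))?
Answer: -113/99 + 6*√129 ≈ 67.005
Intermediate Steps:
Y(U, G) = G*U
y(d, H) = (159 + d)/(-157 + H)
y(Y(12, 15), -140) + √(9985 + X(-109)) = (159 + 15*12)/(-157 - 140) + √(9985 + 49*(-109)) = (159 + 180)/(-297) + √(9985 - 5341) = -1/297*339 + √4644 = -113/99 + 6*√129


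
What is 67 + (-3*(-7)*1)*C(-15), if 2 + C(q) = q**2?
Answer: 4750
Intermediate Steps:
C(q) = -2 + q**2
67 + (-3*(-7)*1)*C(-15) = 67 + (-3*(-7)*1)*(-2 + (-15)**2) = 67 + (21*1)*(-2 + 225) = 67 + 21*223 = 67 + 4683 = 4750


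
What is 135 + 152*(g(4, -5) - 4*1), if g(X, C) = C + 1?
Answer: -1081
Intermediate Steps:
g(X, C) = 1 + C
135 + 152*(g(4, -5) - 4*1) = 135 + 152*((1 - 5) - 4*1) = 135 + 152*(-4 - 4) = 135 + 152*(-8) = 135 - 1216 = -1081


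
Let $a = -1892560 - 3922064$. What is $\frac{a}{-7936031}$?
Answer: $\frac{5814624}{7936031} \approx 0.73269$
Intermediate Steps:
$a = -5814624$ ($a = -1892560 - 3922064 = -5814624$)
$\frac{a}{-7936031} = - \frac{5814624}{-7936031} = \left(-5814624\right) \left(- \frac{1}{7936031}\right) = \frac{5814624}{7936031}$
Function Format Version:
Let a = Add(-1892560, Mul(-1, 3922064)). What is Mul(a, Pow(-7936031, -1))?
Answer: Rational(5814624, 7936031) ≈ 0.73269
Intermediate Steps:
a = -5814624 (a = Add(-1892560, -3922064) = -5814624)
Mul(a, Pow(-7936031, -1)) = Mul(-5814624, Pow(-7936031, -1)) = Mul(-5814624, Rational(-1, 7936031)) = Rational(5814624, 7936031)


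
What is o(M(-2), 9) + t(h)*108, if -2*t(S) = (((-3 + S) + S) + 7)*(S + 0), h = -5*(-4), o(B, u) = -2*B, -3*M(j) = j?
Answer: -142564/3 ≈ -47521.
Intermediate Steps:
M(j) = -j/3
h = 20
t(S) = -S*(4 + 2*S)/2 (t(S) = -(((-3 + S) + S) + 7)*(S + 0)/2 = -((-3 + 2*S) + 7)*S/2 = -(4 + 2*S)*S/2 = -S*(4 + 2*S)/2)
o(M(-2), 9) + t(h)*108 = -(-2)*(-2)/3 - 1*20*(2 + 20)*108 = -2*2/3 - 1*20*22*108 = -4/3 - 440*108 = -4/3 - 47520 = -142564/3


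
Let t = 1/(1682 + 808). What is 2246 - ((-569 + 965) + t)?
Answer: 4606499/2490 ≈ 1850.0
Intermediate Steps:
t = 1/2490 ≈ 0.00040161
2246 - ((-569 + 965) + t) = 2246 - ((-569 + 965) + 1/2490) = 2246 - (396 + 1/2490) = 2246 - 1*986041/2490 = 2246 - 986041/2490 = 4606499/2490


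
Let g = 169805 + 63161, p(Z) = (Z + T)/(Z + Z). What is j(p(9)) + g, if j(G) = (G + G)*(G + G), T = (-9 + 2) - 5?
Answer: 2096695/9 ≈ 2.3297e+5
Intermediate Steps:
T = -12 (T = -7 - 5 = -12)
p(Z) = (-12 + Z)/(2*Z) (p(Z) = (Z - 12)/(Z + Z) = (-12 + Z)/((2*Z)) = (-12 + Z)*(1/(2*Z)) = (-12 + Z)/(2*Z))
g = 232966
j(G) = 4*G² (j(G) = (2*G)*(2*G) = 4*G²)
j(p(9)) + g = 4*((½)*(-12 + 9)/9)² + 232966 = 4*((½)*(⅑)*(-3))² + 232966 = 4*(-⅙)² + 232966 = 4*(1/36) + 232966 = ⅑ + 232966 = 2096695/9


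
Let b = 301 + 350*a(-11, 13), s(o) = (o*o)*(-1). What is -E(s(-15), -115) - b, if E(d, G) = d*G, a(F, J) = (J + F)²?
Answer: -27576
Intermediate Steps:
s(o) = -o² (s(o) = o²*(-1) = -o²)
a(F, J) = (F + J)²
E(d, G) = G*d
b = 1701 (b = 301 + 350*(-11 + 13)² = 301 + 350*2² = 301 + 350*4 = 301 + 1400 = 1701)
-E(s(-15), -115) - b = -(-115)*(-1*(-15)²) - 1*1701 = -(-115)*(-1*225) - 1701 = -(-115)*(-225) - 1701 = -1*25875 - 1701 = -25875 - 1701 = -27576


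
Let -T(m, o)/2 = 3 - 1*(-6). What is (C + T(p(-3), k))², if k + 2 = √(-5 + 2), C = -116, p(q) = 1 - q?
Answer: 17956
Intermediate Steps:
k = -2 + I*√3 (k = -2 + √(-5 + 2) = -2 + √(-3) = -2 + I*√3 ≈ -2.0 + 1.732*I)
T(m, o) = -18 (T(m, o) = -2*(3 - 1*(-6)) = -2*(3 + 6) = -2*9 = -18)
(C + T(p(-3), k))² = (-116 - 18)² = (-134)² = 17956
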